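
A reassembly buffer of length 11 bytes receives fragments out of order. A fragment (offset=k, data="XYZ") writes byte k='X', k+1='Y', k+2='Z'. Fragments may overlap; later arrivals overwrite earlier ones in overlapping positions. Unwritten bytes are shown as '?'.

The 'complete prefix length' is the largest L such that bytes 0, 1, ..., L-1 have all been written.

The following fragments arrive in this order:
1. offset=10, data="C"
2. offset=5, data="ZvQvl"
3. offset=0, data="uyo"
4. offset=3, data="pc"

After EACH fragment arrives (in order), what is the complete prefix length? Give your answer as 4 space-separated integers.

Answer: 0 0 3 11

Derivation:
Fragment 1: offset=10 data="C" -> buffer=??????????C -> prefix_len=0
Fragment 2: offset=5 data="ZvQvl" -> buffer=?????ZvQvlC -> prefix_len=0
Fragment 3: offset=0 data="uyo" -> buffer=uyo??ZvQvlC -> prefix_len=3
Fragment 4: offset=3 data="pc" -> buffer=uyopcZvQvlC -> prefix_len=11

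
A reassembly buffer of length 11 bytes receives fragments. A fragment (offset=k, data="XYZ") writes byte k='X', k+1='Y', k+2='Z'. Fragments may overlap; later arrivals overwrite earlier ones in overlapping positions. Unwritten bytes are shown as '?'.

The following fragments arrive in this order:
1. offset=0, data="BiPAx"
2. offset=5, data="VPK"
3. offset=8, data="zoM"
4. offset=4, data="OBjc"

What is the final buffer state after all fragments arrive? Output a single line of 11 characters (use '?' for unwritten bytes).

Fragment 1: offset=0 data="BiPAx" -> buffer=BiPAx??????
Fragment 2: offset=5 data="VPK" -> buffer=BiPAxVPK???
Fragment 3: offset=8 data="zoM" -> buffer=BiPAxVPKzoM
Fragment 4: offset=4 data="OBjc" -> buffer=BiPAOBjczoM

Answer: BiPAOBjczoM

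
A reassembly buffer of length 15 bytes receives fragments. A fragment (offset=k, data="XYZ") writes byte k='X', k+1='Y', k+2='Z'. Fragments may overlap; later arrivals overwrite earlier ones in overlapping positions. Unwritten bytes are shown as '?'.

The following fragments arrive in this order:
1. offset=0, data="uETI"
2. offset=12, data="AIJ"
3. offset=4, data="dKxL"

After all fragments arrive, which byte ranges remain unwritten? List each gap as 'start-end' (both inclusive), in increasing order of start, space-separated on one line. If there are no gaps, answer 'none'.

Answer: 8-11

Derivation:
Fragment 1: offset=0 len=4
Fragment 2: offset=12 len=3
Fragment 3: offset=4 len=4
Gaps: 8-11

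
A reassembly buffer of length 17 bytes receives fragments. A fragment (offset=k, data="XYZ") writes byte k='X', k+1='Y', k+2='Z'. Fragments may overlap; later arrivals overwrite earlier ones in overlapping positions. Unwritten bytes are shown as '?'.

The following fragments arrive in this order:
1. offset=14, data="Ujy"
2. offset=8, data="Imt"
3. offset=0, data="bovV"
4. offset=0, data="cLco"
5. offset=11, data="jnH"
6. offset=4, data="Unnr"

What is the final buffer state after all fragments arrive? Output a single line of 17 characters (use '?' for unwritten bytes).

Fragment 1: offset=14 data="Ujy" -> buffer=??????????????Ujy
Fragment 2: offset=8 data="Imt" -> buffer=????????Imt???Ujy
Fragment 3: offset=0 data="bovV" -> buffer=bovV????Imt???Ujy
Fragment 4: offset=0 data="cLco" -> buffer=cLco????Imt???Ujy
Fragment 5: offset=11 data="jnH" -> buffer=cLco????ImtjnHUjy
Fragment 6: offset=4 data="Unnr" -> buffer=cLcoUnnrImtjnHUjy

Answer: cLcoUnnrImtjnHUjy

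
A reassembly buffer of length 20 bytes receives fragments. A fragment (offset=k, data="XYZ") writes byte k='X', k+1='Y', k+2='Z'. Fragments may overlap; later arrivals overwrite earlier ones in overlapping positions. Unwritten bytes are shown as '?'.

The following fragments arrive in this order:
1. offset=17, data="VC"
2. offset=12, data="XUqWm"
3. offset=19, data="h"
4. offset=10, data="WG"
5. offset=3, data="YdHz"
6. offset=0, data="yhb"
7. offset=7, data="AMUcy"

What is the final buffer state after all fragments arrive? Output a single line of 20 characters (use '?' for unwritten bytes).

Fragment 1: offset=17 data="VC" -> buffer=?????????????????VC?
Fragment 2: offset=12 data="XUqWm" -> buffer=????????????XUqWmVC?
Fragment 3: offset=19 data="h" -> buffer=????????????XUqWmVCh
Fragment 4: offset=10 data="WG" -> buffer=??????????WGXUqWmVCh
Fragment 5: offset=3 data="YdHz" -> buffer=???YdHz???WGXUqWmVCh
Fragment 6: offset=0 data="yhb" -> buffer=yhbYdHz???WGXUqWmVCh
Fragment 7: offset=7 data="AMUcy" -> buffer=yhbYdHzAMUcyXUqWmVCh

Answer: yhbYdHzAMUcyXUqWmVCh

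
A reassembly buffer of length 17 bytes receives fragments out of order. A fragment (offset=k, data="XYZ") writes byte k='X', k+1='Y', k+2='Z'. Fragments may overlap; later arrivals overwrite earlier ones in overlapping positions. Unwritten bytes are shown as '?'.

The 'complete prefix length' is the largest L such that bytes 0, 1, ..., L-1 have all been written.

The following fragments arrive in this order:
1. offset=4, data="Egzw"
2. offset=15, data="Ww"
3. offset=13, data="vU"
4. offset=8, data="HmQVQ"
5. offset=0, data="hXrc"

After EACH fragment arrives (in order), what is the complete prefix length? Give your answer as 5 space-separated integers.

Answer: 0 0 0 0 17

Derivation:
Fragment 1: offset=4 data="Egzw" -> buffer=????Egzw????????? -> prefix_len=0
Fragment 2: offset=15 data="Ww" -> buffer=????Egzw???????Ww -> prefix_len=0
Fragment 3: offset=13 data="vU" -> buffer=????Egzw?????vUWw -> prefix_len=0
Fragment 4: offset=8 data="HmQVQ" -> buffer=????EgzwHmQVQvUWw -> prefix_len=0
Fragment 5: offset=0 data="hXrc" -> buffer=hXrcEgzwHmQVQvUWw -> prefix_len=17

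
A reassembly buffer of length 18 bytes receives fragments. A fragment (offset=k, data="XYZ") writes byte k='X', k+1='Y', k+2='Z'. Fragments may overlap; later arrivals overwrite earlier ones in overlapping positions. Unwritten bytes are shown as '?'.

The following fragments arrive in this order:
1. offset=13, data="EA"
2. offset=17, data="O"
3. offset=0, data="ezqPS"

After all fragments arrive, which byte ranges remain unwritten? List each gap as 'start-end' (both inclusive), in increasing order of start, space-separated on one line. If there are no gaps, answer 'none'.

Fragment 1: offset=13 len=2
Fragment 2: offset=17 len=1
Fragment 3: offset=0 len=5
Gaps: 5-12 15-16

Answer: 5-12 15-16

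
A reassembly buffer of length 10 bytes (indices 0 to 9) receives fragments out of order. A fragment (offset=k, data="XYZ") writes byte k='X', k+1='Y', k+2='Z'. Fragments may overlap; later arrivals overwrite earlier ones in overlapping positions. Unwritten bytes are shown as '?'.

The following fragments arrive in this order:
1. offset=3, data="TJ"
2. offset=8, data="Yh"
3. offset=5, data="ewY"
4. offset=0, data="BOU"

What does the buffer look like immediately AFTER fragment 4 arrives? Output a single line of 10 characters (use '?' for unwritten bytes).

Fragment 1: offset=3 data="TJ" -> buffer=???TJ?????
Fragment 2: offset=8 data="Yh" -> buffer=???TJ???Yh
Fragment 3: offset=5 data="ewY" -> buffer=???TJewYYh
Fragment 4: offset=0 data="BOU" -> buffer=BOUTJewYYh

Answer: BOUTJewYYh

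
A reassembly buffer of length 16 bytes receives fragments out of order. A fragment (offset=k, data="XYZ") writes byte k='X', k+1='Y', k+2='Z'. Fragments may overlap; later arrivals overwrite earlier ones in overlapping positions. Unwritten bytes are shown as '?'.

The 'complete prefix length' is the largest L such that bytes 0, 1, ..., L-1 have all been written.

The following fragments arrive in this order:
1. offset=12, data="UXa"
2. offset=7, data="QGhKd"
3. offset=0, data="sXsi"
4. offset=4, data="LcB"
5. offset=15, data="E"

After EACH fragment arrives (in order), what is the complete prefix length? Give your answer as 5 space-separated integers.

Fragment 1: offset=12 data="UXa" -> buffer=????????????UXa? -> prefix_len=0
Fragment 2: offset=7 data="QGhKd" -> buffer=???????QGhKdUXa? -> prefix_len=0
Fragment 3: offset=0 data="sXsi" -> buffer=sXsi???QGhKdUXa? -> prefix_len=4
Fragment 4: offset=4 data="LcB" -> buffer=sXsiLcBQGhKdUXa? -> prefix_len=15
Fragment 5: offset=15 data="E" -> buffer=sXsiLcBQGhKdUXaE -> prefix_len=16

Answer: 0 0 4 15 16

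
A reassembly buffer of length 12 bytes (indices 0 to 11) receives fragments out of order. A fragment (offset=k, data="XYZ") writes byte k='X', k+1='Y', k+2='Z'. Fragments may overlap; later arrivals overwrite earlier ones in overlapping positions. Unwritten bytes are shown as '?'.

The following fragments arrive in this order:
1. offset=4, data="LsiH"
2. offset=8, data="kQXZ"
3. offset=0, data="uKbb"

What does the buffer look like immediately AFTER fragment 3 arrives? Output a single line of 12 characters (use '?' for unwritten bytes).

Fragment 1: offset=4 data="LsiH" -> buffer=????LsiH????
Fragment 2: offset=8 data="kQXZ" -> buffer=????LsiHkQXZ
Fragment 3: offset=0 data="uKbb" -> buffer=uKbbLsiHkQXZ

Answer: uKbbLsiHkQXZ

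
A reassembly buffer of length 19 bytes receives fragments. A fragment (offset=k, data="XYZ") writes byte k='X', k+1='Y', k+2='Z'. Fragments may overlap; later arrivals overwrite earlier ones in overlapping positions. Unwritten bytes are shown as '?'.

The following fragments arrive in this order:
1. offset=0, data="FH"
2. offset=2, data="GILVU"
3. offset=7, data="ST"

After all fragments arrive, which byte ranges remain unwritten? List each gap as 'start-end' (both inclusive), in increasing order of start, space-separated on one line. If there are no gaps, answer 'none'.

Answer: 9-18

Derivation:
Fragment 1: offset=0 len=2
Fragment 2: offset=2 len=5
Fragment 3: offset=7 len=2
Gaps: 9-18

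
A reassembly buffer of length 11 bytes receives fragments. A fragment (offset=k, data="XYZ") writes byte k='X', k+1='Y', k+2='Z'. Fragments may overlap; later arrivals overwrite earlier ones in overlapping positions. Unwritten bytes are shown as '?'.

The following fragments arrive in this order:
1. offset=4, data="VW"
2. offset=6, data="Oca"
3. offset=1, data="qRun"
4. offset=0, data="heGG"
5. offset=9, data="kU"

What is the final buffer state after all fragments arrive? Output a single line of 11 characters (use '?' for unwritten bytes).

Fragment 1: offset=4 data="VW" -> buffer=????VW?????
Fragment 2: offset=6 data="Oca" -> buffer=????VWOca??
Fragment 3: offset=1 data="qRun" -> buffer=?qRunWOca??
Fragment 4: offset=0 data="heGG" -> buffer=heGGnWOca??
Fragment 5: offset=9 data="kU" -> buffer=heGGnWOcakU

Answer: heGGnWOcakU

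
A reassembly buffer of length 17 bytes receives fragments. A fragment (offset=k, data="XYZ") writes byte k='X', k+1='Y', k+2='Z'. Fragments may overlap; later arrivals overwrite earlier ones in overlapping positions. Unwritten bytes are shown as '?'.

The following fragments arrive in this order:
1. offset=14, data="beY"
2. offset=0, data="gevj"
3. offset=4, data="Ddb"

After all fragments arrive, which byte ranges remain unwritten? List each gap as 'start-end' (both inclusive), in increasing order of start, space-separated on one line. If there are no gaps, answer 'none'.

Answer: 7-13

Derivation:
Fragment 1: offset=14 len=3
Fragment 2: offset=0 len=4
Fragment 3: offset=4 len=3
Gaps: 7-13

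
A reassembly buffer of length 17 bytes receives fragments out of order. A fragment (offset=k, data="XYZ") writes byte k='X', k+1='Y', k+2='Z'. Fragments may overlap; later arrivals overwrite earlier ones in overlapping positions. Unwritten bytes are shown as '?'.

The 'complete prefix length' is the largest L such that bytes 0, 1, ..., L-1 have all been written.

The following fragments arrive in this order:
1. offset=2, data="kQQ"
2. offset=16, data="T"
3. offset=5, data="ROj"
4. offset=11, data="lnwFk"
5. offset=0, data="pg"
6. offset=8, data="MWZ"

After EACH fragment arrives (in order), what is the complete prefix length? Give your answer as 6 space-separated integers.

Answer: 0 0 0 0 8 17

Derivation:
Fragment 1: offset=2 data="kQQ" -> buffer=??kQQ???????????? -> prefix_len=0
Fragment 2: offset=16 data="T" -> buffer=??kQQ???????????T -> prefix_len=0
Fragment 3: offset=5 data="ROj" -> buffer=??kQQROj????????T -> prefix_len=0
Fragment 4: offset=11 data="lnwFk" -> buffer=??kQQROj???lnwFkT -> prefix_len=0
Fragment 5: offset=0 data="pg" -> buffer=pgkQQROj???lnwFkT -> prefix_len=8
Fragment 6: offset=8 data="MWZ" -> buffer=pgkQQROjMWZlnwFkT -> prefix_len=17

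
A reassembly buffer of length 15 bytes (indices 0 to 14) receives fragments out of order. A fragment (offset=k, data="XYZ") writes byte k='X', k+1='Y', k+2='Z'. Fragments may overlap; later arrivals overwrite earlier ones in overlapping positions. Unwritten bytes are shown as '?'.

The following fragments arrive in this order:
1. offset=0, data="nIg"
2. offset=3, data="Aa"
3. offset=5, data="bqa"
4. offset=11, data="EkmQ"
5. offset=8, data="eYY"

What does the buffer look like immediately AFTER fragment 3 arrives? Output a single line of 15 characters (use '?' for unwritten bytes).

Fragment 1: offset=0 data="nIg" -> buffer=nIg????????????
Fragment 2: offset=3 data="Aa" -> buffer=nIgAa??????????
Fragment 3: offset=5 data="bqa" -> buffer=nIgAabqa???????

Answer: nIgAabqa???????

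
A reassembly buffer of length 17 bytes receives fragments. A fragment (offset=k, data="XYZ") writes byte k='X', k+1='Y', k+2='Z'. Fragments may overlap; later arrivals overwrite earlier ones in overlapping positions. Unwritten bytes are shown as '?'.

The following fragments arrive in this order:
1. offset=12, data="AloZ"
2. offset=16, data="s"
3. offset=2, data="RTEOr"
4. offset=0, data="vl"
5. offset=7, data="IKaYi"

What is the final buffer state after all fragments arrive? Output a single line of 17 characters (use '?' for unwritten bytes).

Answer: vlRTEOrIKaYiAloZs

Derivation:
Fragment 1: offset=12 data="AloZ" -> buffer=????????????AloZ?
Fragment 2: offset=16 data="s" -> buffer=????????????AloZs
Fragment 3: offset=2 data="RTEOr" -> buffer=??RTEOr?????AloZs
Fragment 4: offset=0 data="vl" -> buffer=vlRTEOr?????AloZs
Fragment 5: offset=7 data="IKaYi" -> buffer=vlRTEOrIKaYiAloZs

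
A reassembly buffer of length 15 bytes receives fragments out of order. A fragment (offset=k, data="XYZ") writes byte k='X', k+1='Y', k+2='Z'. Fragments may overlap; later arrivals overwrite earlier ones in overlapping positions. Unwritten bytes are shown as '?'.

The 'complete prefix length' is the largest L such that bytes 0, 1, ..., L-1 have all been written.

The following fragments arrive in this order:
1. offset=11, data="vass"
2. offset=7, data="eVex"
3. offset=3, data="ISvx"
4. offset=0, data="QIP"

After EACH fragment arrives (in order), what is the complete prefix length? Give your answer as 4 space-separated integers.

Answer: 0 0 0 15

Derivation:
Fragment 1: offset=11 data="vass" -> buffer=???????????vass -> prefix_len=0
Fragment 2: offset=7 data="eVex" -> buffer=???????eVexvass -> prefix_len=0
Fragment 3: offset=3 data="ISvx" -> buffer=???ISvxeVexvass -> prefix_len=0
Fragment 4: offset=0 data="QIP" -> buffer=QIPISvxeVexvass -> prefix_len=15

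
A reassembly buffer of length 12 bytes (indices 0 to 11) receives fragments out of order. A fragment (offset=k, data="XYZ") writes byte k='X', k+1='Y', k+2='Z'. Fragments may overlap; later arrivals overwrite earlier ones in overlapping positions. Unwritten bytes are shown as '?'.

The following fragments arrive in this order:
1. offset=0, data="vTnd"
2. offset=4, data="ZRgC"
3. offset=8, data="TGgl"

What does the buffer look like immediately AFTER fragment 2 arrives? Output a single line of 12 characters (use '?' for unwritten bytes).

Answer: vTndZRgC????

Derivation:
Fragment 1: offset=0 data="vTnd" -> buffer=vTnd????????
Fragment 2: offset=4 data="ZRgC" -> buffer=vTndZRgC????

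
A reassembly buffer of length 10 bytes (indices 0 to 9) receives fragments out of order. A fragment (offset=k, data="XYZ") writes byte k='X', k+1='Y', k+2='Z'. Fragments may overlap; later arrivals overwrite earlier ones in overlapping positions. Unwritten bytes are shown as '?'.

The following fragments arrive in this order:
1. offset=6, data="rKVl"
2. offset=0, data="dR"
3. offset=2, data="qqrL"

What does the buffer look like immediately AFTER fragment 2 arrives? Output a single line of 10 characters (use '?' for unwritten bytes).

Answer: dR????rKVl

Derivation:
Fragment 1: offset=6 data="rKVl" -> buffer=??????rKVl
Fragment 2: offset=0 data="dR" -> buffer=dR????rKVl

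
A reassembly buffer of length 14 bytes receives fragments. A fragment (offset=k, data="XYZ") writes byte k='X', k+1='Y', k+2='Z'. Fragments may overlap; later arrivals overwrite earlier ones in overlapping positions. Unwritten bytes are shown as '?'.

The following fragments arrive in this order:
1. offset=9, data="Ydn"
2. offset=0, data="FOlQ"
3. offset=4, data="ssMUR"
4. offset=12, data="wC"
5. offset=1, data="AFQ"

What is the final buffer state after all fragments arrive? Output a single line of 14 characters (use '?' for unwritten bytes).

Fragment 1: offset=9 data="Ydn" -> buffer=?????????Ydn??
Fragment 2: offset=0 data="FOlQ" -> buffer=FOlQ?????Ydn??
Fragment 3: offset=4 data="ssMUR" -> buffer=FOlQssMURYdn??
Fragment 4: offset=12 data="wC" -> buffer=FOlQssMURYdnwC
Fragment 5: offset=1 data="AFQ" -> buffer=FAFQssMURYdnwC

Answer: FAFQssMURYdnwC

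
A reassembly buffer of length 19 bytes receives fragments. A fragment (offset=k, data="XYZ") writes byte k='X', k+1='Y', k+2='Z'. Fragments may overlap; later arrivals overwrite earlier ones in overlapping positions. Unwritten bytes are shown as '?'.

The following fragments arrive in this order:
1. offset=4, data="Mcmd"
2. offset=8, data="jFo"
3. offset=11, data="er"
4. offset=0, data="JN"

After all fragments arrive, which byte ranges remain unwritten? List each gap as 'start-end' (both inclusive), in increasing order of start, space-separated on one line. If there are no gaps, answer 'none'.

Answer: 2-3 13-18

Derivation:
Fragment 1: offset=4 len=4
Fragment 2: offset=8 len=3
Fragment 3: offset=11 len=2
Fragment 4: offset=0 len=2
Gaps: 2-3 13-18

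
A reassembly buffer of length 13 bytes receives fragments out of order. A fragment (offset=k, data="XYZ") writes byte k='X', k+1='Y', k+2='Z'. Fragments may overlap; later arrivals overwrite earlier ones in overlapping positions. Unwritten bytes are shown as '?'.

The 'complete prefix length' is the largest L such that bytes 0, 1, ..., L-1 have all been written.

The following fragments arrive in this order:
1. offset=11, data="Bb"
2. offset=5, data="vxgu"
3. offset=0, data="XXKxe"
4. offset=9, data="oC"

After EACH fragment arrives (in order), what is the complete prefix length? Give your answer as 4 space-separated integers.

Answer: 0 0 9 13

Derivation:
Fragment 1: offset=11 data="Bb" -> buffer=???????????Bb -> prefix_len=0
Fragment 2: offset=5 data="vxgu" -> buffer=?????vxgu??Bb -> prefix_len=0
Fragment 3: offset=0 data="XXKxe" -> buffer=XXKxevxgu??Bb -> prefix_len=9
Fragment 4: offset=9 data="oC" -> buffer=XXKxevxguoCBb -> prefix_len=13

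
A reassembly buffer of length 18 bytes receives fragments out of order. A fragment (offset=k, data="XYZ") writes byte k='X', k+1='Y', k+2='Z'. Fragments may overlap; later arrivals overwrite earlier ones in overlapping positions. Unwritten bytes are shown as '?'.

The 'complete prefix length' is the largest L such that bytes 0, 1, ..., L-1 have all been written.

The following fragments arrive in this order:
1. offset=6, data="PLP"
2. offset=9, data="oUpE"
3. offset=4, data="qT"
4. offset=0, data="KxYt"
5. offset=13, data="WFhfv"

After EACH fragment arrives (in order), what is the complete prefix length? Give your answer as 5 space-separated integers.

Answer: 0 0 0 13 18

Derivation:
Fragment 1: offset=6 data="PLP" -> buffer=??????PLP????????? -> prefix_len=0
Fragment 2: offset=9 data="oUpE" -> buffer=??????PLPoUpE????? -> prefix_len=0
Fragment 3: offset=4 data="qT" -> buffer=????qTPLPoUpE????? -> prefix_len=0
Fragment 4: offset=0 data="KxYt" -> buffer=KxYtqTPLPoUpE????? -> prefix_len=13
Fragment 5: offset=13 data="WFhfv" -> buffer=KxYtqTPLPoUpEWFhfv -> prefix_len=18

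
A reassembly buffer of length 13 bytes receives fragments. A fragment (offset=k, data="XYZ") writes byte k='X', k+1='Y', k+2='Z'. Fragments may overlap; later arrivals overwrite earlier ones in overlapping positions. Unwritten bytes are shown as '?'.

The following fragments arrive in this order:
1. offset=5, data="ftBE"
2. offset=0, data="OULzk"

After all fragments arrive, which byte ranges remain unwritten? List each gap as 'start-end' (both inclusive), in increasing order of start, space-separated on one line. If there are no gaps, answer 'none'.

Answer: 9-12

Derivation:
Fragment 1: offset=5 len=4
Fragment 2: offset=0 len=5
Gaps: 9-12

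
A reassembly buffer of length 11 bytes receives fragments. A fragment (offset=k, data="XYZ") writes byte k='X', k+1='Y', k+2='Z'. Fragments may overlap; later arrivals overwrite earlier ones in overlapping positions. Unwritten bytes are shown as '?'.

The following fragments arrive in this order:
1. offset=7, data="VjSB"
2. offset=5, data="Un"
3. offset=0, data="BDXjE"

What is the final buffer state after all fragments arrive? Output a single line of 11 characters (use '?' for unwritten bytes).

Fragment 1: offset=7 data="VjSB" -> buffer=???????VjSB
Fragment 2: offset=5 data="Un" -> buffer=?????UnVjSB
Fragment 3: offset=0 data="BDXjE" -> buffer=BDXjEUnVjSB

Answer: BDXjEUnVjSB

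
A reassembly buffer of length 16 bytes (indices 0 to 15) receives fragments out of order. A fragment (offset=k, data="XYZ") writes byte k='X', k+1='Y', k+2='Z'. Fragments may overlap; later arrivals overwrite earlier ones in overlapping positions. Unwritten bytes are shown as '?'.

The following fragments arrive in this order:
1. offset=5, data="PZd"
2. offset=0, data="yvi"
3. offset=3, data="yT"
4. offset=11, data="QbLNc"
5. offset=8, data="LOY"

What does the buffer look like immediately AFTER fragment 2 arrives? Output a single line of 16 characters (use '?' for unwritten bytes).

Fragment 1: offset=5 data="PZd" -> buffer=?????PZd????????
Fragment 2: offset=0 data="yvi" -> buffer=yvi??PZd????????

Answer: yvi??PZd????????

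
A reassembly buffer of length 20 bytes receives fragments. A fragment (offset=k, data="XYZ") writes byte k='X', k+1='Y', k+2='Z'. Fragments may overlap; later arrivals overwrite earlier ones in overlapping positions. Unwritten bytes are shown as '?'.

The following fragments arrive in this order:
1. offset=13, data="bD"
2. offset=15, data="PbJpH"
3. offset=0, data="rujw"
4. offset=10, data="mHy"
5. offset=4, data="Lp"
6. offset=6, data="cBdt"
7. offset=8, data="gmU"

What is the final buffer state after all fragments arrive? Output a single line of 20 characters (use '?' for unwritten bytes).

Answer: rujwLpcBgmUHybDPbJpH

Derivation:
Fragment 1: offset=13 data="bD" -> buffer=?????????????bD?????
Fragment 2: offset=15 data="PbJpH" -> buffer=?????????????bDPbJpH
Fragment 3: offset=0 data="rujw" -> buffer=rujw?????????bDPbJpH
Fragment 4: offset=10 data="mHy" -> buffer=rujw??????mHybDPbJpH
Fragment 5: offset=4 data="Lp" -> buffer=rujwLp????mHybDPbJpH
Fragment 6: offset=6 data="cBdt" -> buffer=rujwLpcBdtmHybDPbJpH
Fragment 7: offset=8 data="gmU" -> buffer=rujwLpcBgmUHybDPbJpH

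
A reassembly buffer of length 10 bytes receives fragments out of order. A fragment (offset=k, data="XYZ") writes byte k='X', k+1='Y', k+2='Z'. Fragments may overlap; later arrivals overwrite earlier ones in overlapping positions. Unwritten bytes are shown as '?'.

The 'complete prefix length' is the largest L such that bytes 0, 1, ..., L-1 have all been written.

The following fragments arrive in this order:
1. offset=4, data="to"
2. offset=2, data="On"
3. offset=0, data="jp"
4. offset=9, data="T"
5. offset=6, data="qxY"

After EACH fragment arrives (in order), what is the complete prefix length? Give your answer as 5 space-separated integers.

Fragment 1: offset=4 data="to" -> buffer=????to???? -> prefix_len=0
Fragment 2: offset=2 data="On" -> buffer=??Onto???? -> prefix_len=0
Fragment 3: offset=0 data="jp" -> buffer=jpOnto???? -> prefix_len=6
Fragment 4: offset=9 data="T" -> buffer=jpOnto???T -> prefix_len=6
Fragment 5: offset=6 data="qxY" -> buffer=jpOntoqxYT -> prefix_len=10

Answer: 0 0 6 6 10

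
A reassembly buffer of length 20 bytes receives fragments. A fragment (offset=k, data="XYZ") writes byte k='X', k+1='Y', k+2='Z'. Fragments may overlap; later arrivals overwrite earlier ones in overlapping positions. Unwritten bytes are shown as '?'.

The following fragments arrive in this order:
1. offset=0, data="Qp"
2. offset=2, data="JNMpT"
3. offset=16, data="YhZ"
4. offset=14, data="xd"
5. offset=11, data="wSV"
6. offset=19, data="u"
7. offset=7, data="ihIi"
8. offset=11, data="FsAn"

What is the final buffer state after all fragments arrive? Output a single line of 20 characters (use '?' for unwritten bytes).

Fragment 1: offset=0 data="Qp" -> buffer=Qp??????????????????
Fragment 2: offset=2 data="JNMpT" -> buffer=QpJNMpT?????????????
Fragment 3: offset=16 data="YhZ" -> buffer=QpJNMpT?????????YhZ?
Fragment 4: offset=14 data="xd" -> buffer=QpJNMpT???????xdYhZ?
Fragment 5: offset=11 data="wSV" -> buffer=QpJNMpT????wSVxdYhZ?
Fragment 6: offset=19 data="u" -> buffer=QpJNMpT????wSVxdYhZu
Fragment 7: offset=7 data="ihIi" -> buffer=QpJNMpTihIiwSVxdYhZu
Fragment 8: offset=11 data="FsAn" -> buffer=QpJNMpTihIiFsAndYhZu

Answer: QpJNMpTihIiFsAndYhZu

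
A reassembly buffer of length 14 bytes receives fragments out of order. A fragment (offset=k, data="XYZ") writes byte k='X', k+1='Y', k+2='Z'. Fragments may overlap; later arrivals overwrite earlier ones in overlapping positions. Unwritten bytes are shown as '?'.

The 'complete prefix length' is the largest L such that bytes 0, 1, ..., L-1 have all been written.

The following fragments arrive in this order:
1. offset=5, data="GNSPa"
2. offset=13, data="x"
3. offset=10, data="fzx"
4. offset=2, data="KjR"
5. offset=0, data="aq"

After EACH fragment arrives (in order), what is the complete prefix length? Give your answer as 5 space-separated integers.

Answer: 0 0 0 0 14

Derivation:
Fragment 1: offset=5 data="GNSPa" -> buffer=?????GNSPa???? -> prefix_len=0
Fragment 2: offset=13 data="x" -> buffer=?????GNSPa???x -> prefix_len=0
Fragment 3: offset=10 data="fzx" -> buffer=?????GNSPafzxx -> prefix_len=0
Fragment 4: offset=2 data="KjR" -> buffer=??KjRGNSPafzxx -> prefix_len=0
Fragment 5: offset=0 data="aq" -> buffer=aqKjRGNSPafzxx -> prefix_len=14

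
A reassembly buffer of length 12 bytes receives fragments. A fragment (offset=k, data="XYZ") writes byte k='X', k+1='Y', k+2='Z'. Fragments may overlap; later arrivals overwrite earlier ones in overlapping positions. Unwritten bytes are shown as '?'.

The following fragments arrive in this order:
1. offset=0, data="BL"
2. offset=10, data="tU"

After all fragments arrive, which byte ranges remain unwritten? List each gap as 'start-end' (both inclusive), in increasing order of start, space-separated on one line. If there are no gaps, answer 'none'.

Fragment 1: offset=0 len=2
Fragment 2: offset=10 len=2
Gaps: 2-9

Answer: 2-9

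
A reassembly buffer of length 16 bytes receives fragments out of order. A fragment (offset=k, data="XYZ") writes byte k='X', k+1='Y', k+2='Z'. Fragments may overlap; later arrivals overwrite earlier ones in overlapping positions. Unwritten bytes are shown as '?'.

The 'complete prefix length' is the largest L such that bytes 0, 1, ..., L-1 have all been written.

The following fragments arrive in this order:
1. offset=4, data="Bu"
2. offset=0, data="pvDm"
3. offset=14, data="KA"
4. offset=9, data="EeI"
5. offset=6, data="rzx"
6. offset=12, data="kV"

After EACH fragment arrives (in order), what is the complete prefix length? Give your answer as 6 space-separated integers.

Fragment 1: offset=4 data="Bu" -> buffer=????Bu?????????? -> prefix_len=0
Fragment 2: offset=0 data="pvDm" -> buffer=pvDmBu?????????? -> prefix_len=6
Fragment 3: offset=14 data="KA" -> buffer=pvDmBu????????KA -> prefix_len=6
Fragment 4: offset=9 data="EeI" -> buffer=pvDmBu???EeI??KA -> prefix_len=6
Fragment 5: offset=6 data="rzx" -> buffer=pvDmBurzxEeI??KA -> prefix_len=12
Fragment 6: offset=12 data="kV" -> buffer=pvDmBurzxEeIkVKA -> prefix_len=16

Answer: 0 6 6 6 12 16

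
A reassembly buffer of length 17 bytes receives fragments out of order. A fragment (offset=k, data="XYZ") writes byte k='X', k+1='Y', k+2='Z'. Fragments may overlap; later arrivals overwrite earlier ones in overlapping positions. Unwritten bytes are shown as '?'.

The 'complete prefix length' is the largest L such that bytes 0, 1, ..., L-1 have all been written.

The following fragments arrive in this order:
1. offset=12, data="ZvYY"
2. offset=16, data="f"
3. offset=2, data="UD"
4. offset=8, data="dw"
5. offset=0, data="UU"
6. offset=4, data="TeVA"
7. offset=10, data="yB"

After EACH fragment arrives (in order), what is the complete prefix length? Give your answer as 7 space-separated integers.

Fragment 1: offset=12 data="ZvYY" -> buffer=????????????ZvYY? -> prefix_len=0
Fragment 2: offset=16 data="f" -> buffer=????????????ZvYYf -> prefix_len=0
Fragment 3: offset=2 data="UD" -> buffer=??UD????????ZvYYf -> prefix_len=0
Fragment 4: offset=8 data="dw" -> buffer=??UD????dw??ZvYYf -> prefix_len=0
Fragment 5: offset=0 data="UU" -> buffer=UUUD????dw??ZvYYf -> prefix_len=4
Fragment 6: offset=4 data="TeVA" -> buffer=UUUDTeVAdw??ZvYYf -> prefix_len=10
Fragment 7: offset=10 data="yB" -> buffer=UUUDTeVAdwyBZvYYf -> prefix_len=17

Answer: 0 0 0 0 4 10 17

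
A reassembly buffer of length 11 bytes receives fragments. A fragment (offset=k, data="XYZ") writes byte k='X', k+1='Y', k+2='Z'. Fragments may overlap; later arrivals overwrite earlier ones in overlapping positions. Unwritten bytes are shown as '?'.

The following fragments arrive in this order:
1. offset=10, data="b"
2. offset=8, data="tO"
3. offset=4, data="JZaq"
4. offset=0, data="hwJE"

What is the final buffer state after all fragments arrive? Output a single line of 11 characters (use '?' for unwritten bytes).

Answer: hwJEJZaqtOb

Derivation:
Fragment 1: offset=10 data="b" -> buffer=??????????b
Fragment 2: offset=8 data="tO" -> buffer=????????tOb
Fragment 3: offset=4 data="JZaq" -> buffer=????JZaqtOb
Fragment 4: offset=0 data="hwJE" -> buffer=hwJEJZaqtOb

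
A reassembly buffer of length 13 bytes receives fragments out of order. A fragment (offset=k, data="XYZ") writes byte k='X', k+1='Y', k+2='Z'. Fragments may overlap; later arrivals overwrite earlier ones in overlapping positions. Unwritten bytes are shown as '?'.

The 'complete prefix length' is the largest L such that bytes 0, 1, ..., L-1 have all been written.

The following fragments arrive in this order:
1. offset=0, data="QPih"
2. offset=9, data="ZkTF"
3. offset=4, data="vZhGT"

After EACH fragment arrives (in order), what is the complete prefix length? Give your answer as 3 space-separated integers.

Answer: 4 4 13

Derivation:
Fragment 1: offset=0 data="QPih" -> buffer=QPih????????? -> prefix_len=4
Fragment 2: offset=9 data="ZkTF" -> buffer=QPih?????ZkTF -> prefix_len=4
Fragment 3: offset=4 data="vZhGT" -> buffer=QPihvZhGTZkTF -> prefix_len=13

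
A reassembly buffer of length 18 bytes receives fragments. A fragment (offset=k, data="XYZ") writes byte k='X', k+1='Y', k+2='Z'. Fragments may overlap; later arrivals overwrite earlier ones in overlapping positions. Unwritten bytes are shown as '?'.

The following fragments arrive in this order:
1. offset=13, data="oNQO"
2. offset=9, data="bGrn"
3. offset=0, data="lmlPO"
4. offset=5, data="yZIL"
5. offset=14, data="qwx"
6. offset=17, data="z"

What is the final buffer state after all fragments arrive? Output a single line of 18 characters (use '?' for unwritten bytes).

Fragment 1: offset=13 data="oNQO" -> buffer=?????????????oNQO?
Fragment 2: offset=9 data="bGrn" -> buffer=?????????bGrnoNQO?
Fragment 3: offset=0 data="lmlPO" -> buffer=lmlPO????bGrnoNQO?
Fragment 4: offset=5 data="yZIL" -> buffer=lmlPOyZILbGrnoNQO?
Fragment 5: offset=14 data="qwx" -> buffer=lmlPOyZILbGrnoqwx?
Fragment 6: offset=17 data="z" -> buffer=lmlPOyZILbGrnoqwxz

Answer: lmlPOyZILbGrnoqwxz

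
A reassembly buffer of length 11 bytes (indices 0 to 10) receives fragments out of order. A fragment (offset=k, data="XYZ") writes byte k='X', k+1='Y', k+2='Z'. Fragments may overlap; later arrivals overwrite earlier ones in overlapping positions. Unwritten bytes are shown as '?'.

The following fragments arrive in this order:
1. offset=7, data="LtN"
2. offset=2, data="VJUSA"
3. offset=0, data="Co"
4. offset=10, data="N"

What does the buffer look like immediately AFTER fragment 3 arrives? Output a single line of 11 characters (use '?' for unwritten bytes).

Answer: CoVJUSALtN?

Derivation:
Fragment 1: offset=7 data="LtN" -> buffer=???????LtN?
Fragment 2: offset=2 data="VJUSA" -> buffer=??VJUSALtN?
Fragment 3: offset=0 data="Co" -> buffer=CoVJUSALtN?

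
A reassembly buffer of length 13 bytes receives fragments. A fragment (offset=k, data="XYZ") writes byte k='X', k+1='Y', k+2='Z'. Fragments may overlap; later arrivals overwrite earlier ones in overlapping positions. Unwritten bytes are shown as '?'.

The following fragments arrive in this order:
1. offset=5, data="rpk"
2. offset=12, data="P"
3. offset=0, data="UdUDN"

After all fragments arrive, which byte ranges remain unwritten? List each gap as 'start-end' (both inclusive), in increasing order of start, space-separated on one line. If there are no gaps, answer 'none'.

Fragment 1: offset=5 len=3
Fragment 2: offset=12 len=1
Fragment 3: offset=0 len=5
Gaps: 8-11

Answer: 8-11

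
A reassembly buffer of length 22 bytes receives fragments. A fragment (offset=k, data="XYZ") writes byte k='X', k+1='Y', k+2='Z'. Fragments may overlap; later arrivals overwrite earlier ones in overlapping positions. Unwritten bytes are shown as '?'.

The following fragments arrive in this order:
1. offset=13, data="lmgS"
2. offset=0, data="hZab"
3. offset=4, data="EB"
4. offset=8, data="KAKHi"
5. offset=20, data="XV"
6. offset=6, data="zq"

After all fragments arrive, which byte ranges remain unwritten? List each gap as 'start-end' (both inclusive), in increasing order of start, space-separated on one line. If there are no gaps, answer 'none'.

Answer: 17-19

Derivation:
Fragment 1: offset=13 len=4
Fragment 2: offset=0 len=4
Fragment 3: offset=4 len=2
Fragment 4: offset=8 len=5
Fragment 5: offset=20 len=2
Fragment 6: offset=6 len=2
Gaps: 17-19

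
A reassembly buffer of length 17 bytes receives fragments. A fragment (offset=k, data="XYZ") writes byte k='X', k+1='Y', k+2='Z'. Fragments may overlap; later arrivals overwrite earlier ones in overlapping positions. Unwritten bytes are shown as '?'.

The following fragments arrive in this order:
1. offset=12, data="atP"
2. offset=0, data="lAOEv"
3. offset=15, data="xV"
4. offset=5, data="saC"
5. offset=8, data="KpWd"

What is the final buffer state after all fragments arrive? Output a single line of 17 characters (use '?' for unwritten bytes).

Answer: lAOEvsaCKpWdatPxV

Derivation:
Fragment 1: offset=12 data="atP" -> buffer=????????????atP??
Fragment 2: offset=0 data="lAOEv" -> buffer=lAOEv???????atP??
Fragment 3: offset=15 data="xV" -> buffer=lAOEv???????atPxV
Fragment 4: offset=5 data="saC" -> buffer=lAOEvsaC????atPxV
Fragment 5: offset=8 data="KpWd" -> buffer=lAOEvsaCKpWdatPxV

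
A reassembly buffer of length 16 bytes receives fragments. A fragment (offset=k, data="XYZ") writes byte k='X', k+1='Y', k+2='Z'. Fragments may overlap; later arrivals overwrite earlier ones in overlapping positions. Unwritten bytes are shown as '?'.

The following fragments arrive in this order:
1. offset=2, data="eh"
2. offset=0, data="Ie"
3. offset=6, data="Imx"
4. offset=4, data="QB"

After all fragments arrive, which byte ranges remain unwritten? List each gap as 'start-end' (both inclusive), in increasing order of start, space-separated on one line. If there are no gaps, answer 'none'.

Fragment 1: offset=2 len=2
Fragment 2: offset=0 len=2
Fragment 3: offset=6 len=3
Fragment 4: offset=4 len=2
Gaps: 9-15

Answer: 9-15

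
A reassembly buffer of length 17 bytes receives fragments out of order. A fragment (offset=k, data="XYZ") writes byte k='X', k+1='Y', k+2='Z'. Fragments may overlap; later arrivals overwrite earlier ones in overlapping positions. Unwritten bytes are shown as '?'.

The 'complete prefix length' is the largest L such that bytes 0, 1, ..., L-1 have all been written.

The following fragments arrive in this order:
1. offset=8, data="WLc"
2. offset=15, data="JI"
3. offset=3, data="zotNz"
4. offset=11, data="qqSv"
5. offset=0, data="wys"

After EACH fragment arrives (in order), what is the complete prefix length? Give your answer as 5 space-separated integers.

Answer: 0 0 0 0 17

Derivation:
Fragment 1: offset=8 data="WLc" -> buffer=????????WLc?????? -> prefix_len=0
Fragment 2: offset=15 data="JI" -> buffer=????????WLc????JI -> prefix_len=0
Fragment 3: offset=3 data="zotNz" -> buffer=???zotNzWLc????JI -> prefix_len=0
Fragment 4: offset=11 data="qqSv" -> buffer=???zotNzWLcqqSvJI -> prefix_len=0
Fragment 5: offset=0 data="wys" -> buffer=wyszotNzWLcqqSvJI -> prefix_len=17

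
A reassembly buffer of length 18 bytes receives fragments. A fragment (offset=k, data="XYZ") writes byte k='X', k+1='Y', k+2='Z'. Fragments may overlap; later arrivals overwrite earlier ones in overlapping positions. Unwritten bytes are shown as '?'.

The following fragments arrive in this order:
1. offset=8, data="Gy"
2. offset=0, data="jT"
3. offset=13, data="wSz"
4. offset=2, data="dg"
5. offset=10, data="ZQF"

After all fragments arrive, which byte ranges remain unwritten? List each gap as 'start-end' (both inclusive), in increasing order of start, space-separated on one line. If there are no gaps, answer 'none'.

Answer: 4-7 16-17

Derivation:
Fragment 1: offset=8 len=2
Fragment 2: offset=0 len=2
Fragment 3: offset=13 len=3
Fragment 4: offset=2 len=2
Fragment 5: offset=10 len=3
Gaps: 4-7 16-17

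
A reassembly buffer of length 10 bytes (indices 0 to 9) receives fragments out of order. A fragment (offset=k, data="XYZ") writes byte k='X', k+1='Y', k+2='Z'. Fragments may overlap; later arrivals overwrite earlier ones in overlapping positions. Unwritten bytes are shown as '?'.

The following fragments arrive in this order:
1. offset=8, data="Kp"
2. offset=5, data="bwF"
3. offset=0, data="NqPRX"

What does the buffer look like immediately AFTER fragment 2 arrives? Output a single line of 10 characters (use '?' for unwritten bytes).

Fragment 1: offset=8 data="Kp" -> buffer=????????Kp
Fragment 2: offset=5 data="bwF" -> buffer=?????bwFKp

Answer: ?????bwFKp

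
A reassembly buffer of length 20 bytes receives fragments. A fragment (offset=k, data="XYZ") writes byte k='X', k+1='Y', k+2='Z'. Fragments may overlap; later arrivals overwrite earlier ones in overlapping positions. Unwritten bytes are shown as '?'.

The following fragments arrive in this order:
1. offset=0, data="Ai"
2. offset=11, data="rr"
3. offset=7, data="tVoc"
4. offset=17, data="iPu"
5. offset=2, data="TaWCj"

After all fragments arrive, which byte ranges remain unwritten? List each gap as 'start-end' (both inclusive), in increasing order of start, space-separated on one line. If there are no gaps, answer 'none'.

Fragment 1: offset=0 len=2
Fragment 2: offset=11 len=2
Fragment 3: offset=7 len=4
Fragment 4: offset=17 len=3
Fragment 5: offset=2 len=5
Gaps: 13-16

Answer: 13-16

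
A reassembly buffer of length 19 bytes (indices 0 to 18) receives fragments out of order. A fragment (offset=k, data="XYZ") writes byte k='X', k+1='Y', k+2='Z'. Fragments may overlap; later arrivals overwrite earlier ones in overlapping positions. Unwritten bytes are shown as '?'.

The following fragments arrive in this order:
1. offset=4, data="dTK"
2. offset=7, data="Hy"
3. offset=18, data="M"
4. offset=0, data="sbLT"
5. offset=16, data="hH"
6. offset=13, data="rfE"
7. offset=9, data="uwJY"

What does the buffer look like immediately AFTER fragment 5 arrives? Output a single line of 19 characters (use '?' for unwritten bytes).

Answer: sbLTdTKHy???????hHM

Derivation:
Fragment 1: offset=4 data="dTK" -> buffer=????dTK????????????
Fragment 2: offset=7 data="Hy" -> buffer=????dTKHy??????????
Fragment 3: offset=18 data="M" -> buffer=????dTKHy?????????M
Fragment 4: offset=0 data="sbLT" -> buffer=sbLTdTKHy?????????M
Fragment 5: offset=16 data="hH" -> buffer=sbLTdTKHy???????hHM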